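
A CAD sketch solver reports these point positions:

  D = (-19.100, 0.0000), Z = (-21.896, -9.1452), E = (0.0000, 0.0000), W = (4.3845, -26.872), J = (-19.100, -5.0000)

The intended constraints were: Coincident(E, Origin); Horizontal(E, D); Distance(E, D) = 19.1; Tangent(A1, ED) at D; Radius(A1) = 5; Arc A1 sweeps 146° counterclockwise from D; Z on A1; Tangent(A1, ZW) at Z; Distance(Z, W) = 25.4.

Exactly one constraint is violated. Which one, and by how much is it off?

Distance(Z, W) = 25.4 — off by 6.30.

E = (0.00, 0.00) ✓; E.y = 0.00, D.y = 0.00 ✓; |ED| = 19.10 ✓; ∠(JD, DE) = 90.00° ✓; |JD| = 5.000 ✓; bearing(J→Z) − bearing(J→D) = 146.0° ✓; |JZ| = 5.000 ✓; ∠(JZ, ZW) = 90.00° ✓; |ZW| = 31.70 ✗.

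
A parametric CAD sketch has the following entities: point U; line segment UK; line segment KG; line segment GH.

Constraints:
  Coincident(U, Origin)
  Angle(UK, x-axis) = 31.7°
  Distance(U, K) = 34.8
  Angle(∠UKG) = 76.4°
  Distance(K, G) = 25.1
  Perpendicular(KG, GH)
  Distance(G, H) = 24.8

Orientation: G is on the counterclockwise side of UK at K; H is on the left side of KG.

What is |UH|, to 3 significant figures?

19.2

U is at the origin; UK runs at 31.7° with length 34.8, so K = 34.8·(cos 31.7°, sin 31.7°) = (29.6, 18.3). ∠UKG = 76.4°, so KG runs at 31.7° + (180° − 76.4°) = 135° from the x-axis; with |KG| = 25.1, G = K + 25.1·(cos 135°, sin 135°) = (11.8, 35.9). KG is perpendicular to GH; with |GH| = 24.8 on the left of KG, H = G + 24.8·(-0.703, -0.711) = (-5.68, 18.3). Then |UH| = |H − U| = 19.2.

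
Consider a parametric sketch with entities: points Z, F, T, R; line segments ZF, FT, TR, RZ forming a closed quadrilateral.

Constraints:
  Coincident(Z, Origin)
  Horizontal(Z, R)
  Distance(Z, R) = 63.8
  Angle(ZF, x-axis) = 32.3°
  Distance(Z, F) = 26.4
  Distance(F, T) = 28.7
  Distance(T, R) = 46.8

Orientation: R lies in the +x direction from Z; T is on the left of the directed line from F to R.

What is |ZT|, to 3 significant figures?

53.7

Z is at the origin; Z and R share the same y with |ZR| = 63.8 and R in +x, so R = (63.8, 0). ZF runs at 32.3° with |ZF| = 26.4, so F = (22.3, 14.1). T is determined by |FT| = 28.7 and |TR| = 46.8 together: it lies at the intersection of circle(F, 28.7) and circle(R, 46.8). With |FR| = 43.8, the foot of the radical line on FR is 6.32 from F and the perpendicular offset is √(28.7² − 6.32²) = 28.0. Taking the left-of-FR solution: T = (37.3, 38.6).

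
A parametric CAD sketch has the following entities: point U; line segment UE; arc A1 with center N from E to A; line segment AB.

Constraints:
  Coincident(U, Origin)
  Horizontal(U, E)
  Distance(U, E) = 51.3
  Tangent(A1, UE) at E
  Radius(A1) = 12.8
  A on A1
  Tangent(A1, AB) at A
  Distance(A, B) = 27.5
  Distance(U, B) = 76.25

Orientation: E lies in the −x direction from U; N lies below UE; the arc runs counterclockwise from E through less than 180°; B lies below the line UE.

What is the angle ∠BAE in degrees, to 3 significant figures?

136°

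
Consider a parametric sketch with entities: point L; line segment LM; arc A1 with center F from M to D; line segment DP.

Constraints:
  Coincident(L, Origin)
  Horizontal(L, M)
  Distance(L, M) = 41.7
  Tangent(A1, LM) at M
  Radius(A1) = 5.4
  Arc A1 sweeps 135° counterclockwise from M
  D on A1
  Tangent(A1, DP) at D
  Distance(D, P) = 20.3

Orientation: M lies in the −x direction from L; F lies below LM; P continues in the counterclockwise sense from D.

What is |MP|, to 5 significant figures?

25.820

On A1, M sits at bearing 90° from F; a 135° counterclockwise sweep puts D at bearing 225°, so D = F + 5.4·(cos 225°, sin 225°) = (-45.518, -9.2184). Tangency of A1 to DP means the radius FD is perpendicular to DP, so DP runs along (−sin 225°, cos 225°); with |DP| = 20.3, P = (-31.164, -23.573). Then |MP| = |P − M| = 25.820.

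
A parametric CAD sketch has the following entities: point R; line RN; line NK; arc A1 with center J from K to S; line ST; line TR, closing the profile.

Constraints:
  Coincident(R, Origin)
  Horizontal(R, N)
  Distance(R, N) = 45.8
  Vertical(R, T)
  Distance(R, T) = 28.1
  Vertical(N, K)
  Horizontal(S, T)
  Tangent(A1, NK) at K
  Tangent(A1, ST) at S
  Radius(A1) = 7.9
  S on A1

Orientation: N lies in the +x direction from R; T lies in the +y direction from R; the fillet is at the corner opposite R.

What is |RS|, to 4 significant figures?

47.18

R is at the origin; R and N share the same y with |RN| = 45.8 and N on the +x side, so N = (45.80, 0.000). RT is vertical with |RT| = 28.1 and T on the +y side, so T = (0.000, 28.10). The virtual corner opposite R is at (45.80, 28.10). A1 meets NK tangentially, so JK is at right angles to NK and since A1 is tangent to ST there, JS ⟂ ST, with radius 7.9, so the center J sits 7.9 in from both sides at J = (37.90, 20.20). That places the tangent points at K = (45.80, 20.20) on NK and S = (37.90, 28.10) on ST. Then |RS| = |S − R| = 47.18.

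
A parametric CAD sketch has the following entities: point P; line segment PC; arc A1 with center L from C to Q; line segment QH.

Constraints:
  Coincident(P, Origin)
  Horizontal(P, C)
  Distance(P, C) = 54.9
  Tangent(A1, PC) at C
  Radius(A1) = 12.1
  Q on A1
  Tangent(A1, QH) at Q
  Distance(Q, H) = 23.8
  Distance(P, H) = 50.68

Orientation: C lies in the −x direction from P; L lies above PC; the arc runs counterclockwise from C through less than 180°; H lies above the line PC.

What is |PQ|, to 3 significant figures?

44.1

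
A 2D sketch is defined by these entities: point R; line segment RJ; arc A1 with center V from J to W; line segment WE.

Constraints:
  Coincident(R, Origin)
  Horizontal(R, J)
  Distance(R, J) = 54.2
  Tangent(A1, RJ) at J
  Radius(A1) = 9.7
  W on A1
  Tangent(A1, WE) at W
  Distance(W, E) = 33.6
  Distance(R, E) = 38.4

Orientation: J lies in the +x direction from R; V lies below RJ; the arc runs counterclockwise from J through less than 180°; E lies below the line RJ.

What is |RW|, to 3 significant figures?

46.9

Checks: |VW| = 9.700 ✓; ∠(VW, WE) = 90.00° ✓; |WE| = 33.60 ✓; |RE| = 38.40 ✓.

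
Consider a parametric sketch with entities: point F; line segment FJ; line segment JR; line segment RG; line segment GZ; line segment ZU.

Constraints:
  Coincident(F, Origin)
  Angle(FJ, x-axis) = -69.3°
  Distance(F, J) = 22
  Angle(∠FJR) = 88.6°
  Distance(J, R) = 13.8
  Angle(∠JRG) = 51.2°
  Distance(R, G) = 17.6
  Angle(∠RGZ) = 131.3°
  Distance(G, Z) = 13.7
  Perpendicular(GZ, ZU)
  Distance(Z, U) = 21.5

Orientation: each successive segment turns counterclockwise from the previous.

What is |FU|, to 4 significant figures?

31.68

F is at the origin; FJ runs at -69.3° with length 22.0, so J = (7.776, -20.58). ∠FJR = 88.6° gives JR at 22.10° from the x-axis; with |JR| = 13.8, R = (20.56, -15.39). ∠JRG = 51.2° gives RG at 150.9° from the x-axis; with |RG| = 17.6, G = (5.184, -6.828). ∠RGZ = 131.3° gives GZ at -160.4° from the x-axis; with |GZ| = 13.7, Z = (-7.722, -11.42). GZ is perpendicular to ZU, so ZU runs at -70.40°; with |ZU| = 21.5, U = (-0.5098, -31.68). Then |FU| = |U − F| = 31.68.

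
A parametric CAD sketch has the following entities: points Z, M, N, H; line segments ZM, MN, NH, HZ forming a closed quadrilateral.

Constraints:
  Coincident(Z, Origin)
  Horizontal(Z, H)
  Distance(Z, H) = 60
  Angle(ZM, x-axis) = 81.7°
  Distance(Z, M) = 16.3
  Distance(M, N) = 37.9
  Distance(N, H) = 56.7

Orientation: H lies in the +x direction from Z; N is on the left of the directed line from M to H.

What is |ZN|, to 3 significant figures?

52.6

Checks: |MN| = 37.90 ✓; |NH| = 56.70 ✓.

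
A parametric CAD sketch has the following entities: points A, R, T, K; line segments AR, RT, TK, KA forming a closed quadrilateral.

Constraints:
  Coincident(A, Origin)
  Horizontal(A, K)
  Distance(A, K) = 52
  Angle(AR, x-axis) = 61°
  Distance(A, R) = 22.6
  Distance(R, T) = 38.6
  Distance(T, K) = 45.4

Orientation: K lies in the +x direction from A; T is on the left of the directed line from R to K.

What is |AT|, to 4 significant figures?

60.15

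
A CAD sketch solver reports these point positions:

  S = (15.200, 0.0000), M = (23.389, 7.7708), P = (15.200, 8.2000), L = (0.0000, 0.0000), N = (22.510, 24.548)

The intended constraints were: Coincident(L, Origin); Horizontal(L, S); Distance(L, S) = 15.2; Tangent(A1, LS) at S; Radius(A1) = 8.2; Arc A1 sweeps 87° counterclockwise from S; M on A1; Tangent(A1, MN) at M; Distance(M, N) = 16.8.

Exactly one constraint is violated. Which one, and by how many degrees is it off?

Tangent(A1, MN) at M — off by 6.00°.

L = (0.00, 0.00) ✓; L.y = 0.00, S.y = 0.00 ✓; |LS| = 15.20 ✓; ∠(PS, SL) = 90.00° ✓; |PS| = 8.200 ✓; bearing(P→M) − bearing(P→S) = 87.00° ✓; |PM| = 8.200 ✓; ∠(PM, MN) = 84.00° ✗; |MN| = 16.80 ✓.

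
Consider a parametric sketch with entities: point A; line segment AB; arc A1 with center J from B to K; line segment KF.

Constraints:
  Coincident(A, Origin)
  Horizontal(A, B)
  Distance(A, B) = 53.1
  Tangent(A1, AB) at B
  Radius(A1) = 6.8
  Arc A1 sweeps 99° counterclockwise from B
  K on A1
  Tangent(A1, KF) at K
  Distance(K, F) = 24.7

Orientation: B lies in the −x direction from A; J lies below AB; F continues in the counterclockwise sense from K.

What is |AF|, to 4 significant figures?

64.59

A is at the origin; AB is horizontal with |AB| = 53.1 and B on the −x side, so B = (-53.10, 0.000). The tangent condition forces JB to be normal to AB, so J = B + (0, -6.8) = (-53.10, -6.800). On A1, B sits at bearing 90° from J; a 99° counterclockwise sweep puts K at bearing 189°, so K = J + 6.8·(cos 189°, sin 189°) = (-59.82, -7.864). The tangent condition forces JK to be normal to KF, so KF runs along (−sin 189°, cos 189°); with |KF| = 24.7, F = (-55.95, -32.26). Then |AF| = |F − A| = 64.59.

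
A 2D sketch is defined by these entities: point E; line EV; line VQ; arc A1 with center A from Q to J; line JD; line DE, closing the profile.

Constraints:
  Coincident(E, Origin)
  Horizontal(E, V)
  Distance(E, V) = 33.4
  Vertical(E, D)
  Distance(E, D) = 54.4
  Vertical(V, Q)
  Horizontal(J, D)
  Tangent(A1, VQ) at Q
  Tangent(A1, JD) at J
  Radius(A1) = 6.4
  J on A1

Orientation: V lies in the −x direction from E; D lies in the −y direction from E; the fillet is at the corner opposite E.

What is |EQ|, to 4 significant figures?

58.48

The virtual corner opposite E is at (-33.40, -54.40). Since A1 is tangent to VQ there, AQ ⟂ VQ and A1 meets JD tangentially, so AJ is at right angles to JD, with radius 6.4, so the center A sits 6.4 in from both sides at A = (-27.00, -48.00). That places the tangent points at Q = (-33.40, -48.00) on VQ and J = (-27.00, -54.40) on JD. Then |EQ| = |Q − E| = 58.48.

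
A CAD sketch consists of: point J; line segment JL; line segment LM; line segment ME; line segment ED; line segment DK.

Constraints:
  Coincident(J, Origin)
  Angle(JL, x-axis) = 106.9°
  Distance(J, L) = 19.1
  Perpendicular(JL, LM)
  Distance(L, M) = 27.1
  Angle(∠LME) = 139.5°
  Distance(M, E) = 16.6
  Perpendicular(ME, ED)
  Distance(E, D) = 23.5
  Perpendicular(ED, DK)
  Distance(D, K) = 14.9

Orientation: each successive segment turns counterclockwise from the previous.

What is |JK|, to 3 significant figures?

13.1

J is at the origin; JL runs at 106.9° with length 19.1, so L = (-5.55, 18.3). JL ⟂ LM, so LM runs at -163°; with |LM| = 27.1, M = (-31.5, 10.4). ∠LME = 139.5° gives ME at -123° from the x-axis; with |ME| = 16.6, E = (-40.4, -3.59). ME ⟂ ED, so ED runs at -32.6°; with |ED| = 23.5, D = (-20.6, -16.2). ED is perpendicular to DK, so DK runs at 57.4°; with |DK| = 14.9, K = (-12.6, -3.70). Then |JK| = |K − J| = 13.1.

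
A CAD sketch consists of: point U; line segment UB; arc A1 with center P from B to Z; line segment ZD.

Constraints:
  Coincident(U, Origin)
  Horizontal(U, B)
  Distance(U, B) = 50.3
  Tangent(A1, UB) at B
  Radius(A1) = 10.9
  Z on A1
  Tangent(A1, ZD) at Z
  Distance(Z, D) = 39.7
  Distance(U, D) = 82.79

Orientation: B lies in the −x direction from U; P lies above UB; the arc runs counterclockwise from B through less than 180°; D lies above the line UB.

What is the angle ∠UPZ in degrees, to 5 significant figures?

51.679°

Checks: |UB| = 50.30 ✓; |PZ| = 10.90 ✓; ∠(PZ, ZD) = 90.00° ✓; |ZD| = 39.70 ✓; |UD| = 82.79 ✓.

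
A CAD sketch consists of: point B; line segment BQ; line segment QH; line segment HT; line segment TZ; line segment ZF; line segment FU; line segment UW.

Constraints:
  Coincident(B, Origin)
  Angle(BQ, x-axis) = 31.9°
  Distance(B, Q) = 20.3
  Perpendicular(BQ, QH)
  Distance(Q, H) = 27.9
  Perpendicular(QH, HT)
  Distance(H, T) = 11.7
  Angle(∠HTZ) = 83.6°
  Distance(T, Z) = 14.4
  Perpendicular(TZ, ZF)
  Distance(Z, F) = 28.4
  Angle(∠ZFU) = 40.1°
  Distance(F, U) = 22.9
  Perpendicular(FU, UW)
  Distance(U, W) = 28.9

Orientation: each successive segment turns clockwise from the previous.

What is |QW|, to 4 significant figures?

17.80

B is at the origin; BQ runs at 31.9° with length 20.3, so Q = (17.23, 10.73). BQ ⟂ QH, so QH runs at -58.10°; with |QH| = 27.9, H = (31.98, -12.96). QH ⟂ HT, so HT runs at -148.1°; with |HT| = 11.7, T = (22.04, -19.14). ∠HTZ = 83.6° gives TZ at 115.5° from the x-axis; with |TZ| = 14.4, Z = (15.85, -6.145). TZ is perpendicular to ZF, so ZF runs at 25.50°; with |ZF| = 28.4, F = (41.48, 6.082). ∠ZFU = 40.1° gives FU at -114.4° from the x-axis; with |FU| = 22.9, U = (32.02, -14.77). FU is perpendicular to UW, so UW runs at 155.6°; with |UW| = 28.9, W = (5.700, -2.834). Then |QW| = |W − Q| = 17.80.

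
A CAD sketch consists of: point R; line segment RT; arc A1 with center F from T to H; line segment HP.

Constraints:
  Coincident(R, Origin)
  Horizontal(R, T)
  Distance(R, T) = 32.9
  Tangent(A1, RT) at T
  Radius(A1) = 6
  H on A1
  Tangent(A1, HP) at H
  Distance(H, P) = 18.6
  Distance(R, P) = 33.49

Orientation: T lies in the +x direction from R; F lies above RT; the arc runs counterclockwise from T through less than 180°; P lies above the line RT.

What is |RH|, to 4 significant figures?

38.53

R is at the origin; RT is horizontal with |RT| = 32.9 and T on the +x side, so T = (32.90, 0.000). A1 meets RT tangentially, so FT is at right angles to RT, so F = T + (0, 6) = (32.90, 6.000). Since FH ⟂ HP (tangency), |FP| = √(6.0² + 18.6²) = 19.54 regardless of where H sits on A1. So P lies on both circle(R, 33.49) and circle(F, 19.54); the above-RT intersection is P = (23.97, 23.39). H is the foot of the tangent from P: H = (37.14, 10.25).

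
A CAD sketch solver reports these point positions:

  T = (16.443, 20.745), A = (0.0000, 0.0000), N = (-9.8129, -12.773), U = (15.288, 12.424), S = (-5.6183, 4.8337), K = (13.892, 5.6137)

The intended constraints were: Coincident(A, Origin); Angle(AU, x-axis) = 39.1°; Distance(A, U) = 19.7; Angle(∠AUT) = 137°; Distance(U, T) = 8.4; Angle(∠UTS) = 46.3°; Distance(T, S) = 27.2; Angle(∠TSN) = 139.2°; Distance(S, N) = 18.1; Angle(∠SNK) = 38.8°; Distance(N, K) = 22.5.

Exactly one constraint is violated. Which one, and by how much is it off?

Distance(N, K) = 22.5 — off by 7.50.

A = (0.00, 0.00) ✓; AU at 39.10° ✓; |AU| = 19.70 ✓; ∠AUT = 137.0° ✓; |UT| = 8.401 ✓; ∠UTS = 46.30° ✓; |TS| = 27.20 ✓; ∠TSN = 139.2° ✓; |SN| = 18.10 ✓; ∠SNK = 38.80° ✓; |NK| = 30.00 ✗.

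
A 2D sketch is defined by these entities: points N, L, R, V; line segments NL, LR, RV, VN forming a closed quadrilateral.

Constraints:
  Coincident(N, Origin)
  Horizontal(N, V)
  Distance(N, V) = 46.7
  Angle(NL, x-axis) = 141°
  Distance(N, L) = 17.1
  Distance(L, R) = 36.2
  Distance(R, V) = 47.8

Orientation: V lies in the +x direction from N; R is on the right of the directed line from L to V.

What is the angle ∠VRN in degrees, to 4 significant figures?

74.02°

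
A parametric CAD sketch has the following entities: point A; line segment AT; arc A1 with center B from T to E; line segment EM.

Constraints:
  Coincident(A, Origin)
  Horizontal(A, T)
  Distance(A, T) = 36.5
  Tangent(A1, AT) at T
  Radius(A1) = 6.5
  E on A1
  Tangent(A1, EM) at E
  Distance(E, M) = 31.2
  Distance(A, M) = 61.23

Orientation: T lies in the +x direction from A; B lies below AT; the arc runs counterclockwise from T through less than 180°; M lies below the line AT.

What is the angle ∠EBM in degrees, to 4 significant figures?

78.23°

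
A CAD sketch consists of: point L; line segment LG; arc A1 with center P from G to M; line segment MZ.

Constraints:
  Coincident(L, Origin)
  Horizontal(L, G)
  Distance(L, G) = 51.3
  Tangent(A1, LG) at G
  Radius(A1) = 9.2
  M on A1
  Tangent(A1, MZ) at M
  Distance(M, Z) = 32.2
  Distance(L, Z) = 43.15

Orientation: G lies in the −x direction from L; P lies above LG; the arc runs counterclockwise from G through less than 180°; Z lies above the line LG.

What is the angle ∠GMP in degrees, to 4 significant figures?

59.35°

L is at the origin; L and G share the same y with |LG| = 51.3 and G on the −x side, so G = (-51.30, 0.000). Since A1 is tangent to LG there, PG ⟂ LG, so P = G + (0, 9.2) = (-51.30, 9.200). Since PM ⟂ MZ (tangency), |PZ| = √(9.2² + 32.2²) = 33.49 regardless of where M sits on A1. So Z lies on both circle(L, 43.15) and circle(P, 33.49); the above-LG intersection is Z = (-27.77, 33.03). M is the foot of the tangent from Z: M = (-43.23, 4.782).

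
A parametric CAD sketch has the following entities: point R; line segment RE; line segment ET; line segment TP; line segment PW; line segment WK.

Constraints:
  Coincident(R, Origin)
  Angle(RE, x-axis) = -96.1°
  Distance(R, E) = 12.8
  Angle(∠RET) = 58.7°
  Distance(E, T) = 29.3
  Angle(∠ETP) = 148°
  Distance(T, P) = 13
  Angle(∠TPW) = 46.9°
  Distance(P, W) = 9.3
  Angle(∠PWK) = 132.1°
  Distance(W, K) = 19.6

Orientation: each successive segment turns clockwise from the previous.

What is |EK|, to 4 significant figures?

14.96

R is at the origin; RE runs at -96.1° with length 12.8, so E = (-1.360, -12.73). ∠RET = 58.7° gives ET at 142.6° from the x-axis; with |ET| = 29.3, T = (-24.64, 5.069). ∠ETP = 148.0° gives TP at 110.6° from the x-axis; with |TP| = 13.0, P = (-29.21, 17.24). ∠TPW = 46.9° gives PW at -22.50° from the x-axis; with |PW| = 9.3, W = (-20.62, 13.68). ∠PWK = 132.1° gives WK at -70.40° from the x-axis; with |WK| = 19.6, K = (-14.04, -4.786). Then |EK| = |K − E| = 14.96.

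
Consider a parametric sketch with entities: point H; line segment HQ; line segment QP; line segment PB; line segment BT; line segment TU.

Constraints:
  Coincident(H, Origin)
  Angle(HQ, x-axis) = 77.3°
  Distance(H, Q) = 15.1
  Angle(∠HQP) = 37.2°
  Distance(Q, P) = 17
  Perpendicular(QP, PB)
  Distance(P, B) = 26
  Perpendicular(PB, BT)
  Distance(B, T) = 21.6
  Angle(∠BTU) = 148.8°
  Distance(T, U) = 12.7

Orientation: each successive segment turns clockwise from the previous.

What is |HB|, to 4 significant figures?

17.59

∠HQP = 37.2° gives QP at -65.50° from the x-axis; with |QP| = 17.0, P = (10.37, -0.7388). QP ⟂ PB, so PB runs at -155.5°; with |PB| = 26.0, B = (-13.29, -11.52). Then |HB| = |B − H| = 17.59.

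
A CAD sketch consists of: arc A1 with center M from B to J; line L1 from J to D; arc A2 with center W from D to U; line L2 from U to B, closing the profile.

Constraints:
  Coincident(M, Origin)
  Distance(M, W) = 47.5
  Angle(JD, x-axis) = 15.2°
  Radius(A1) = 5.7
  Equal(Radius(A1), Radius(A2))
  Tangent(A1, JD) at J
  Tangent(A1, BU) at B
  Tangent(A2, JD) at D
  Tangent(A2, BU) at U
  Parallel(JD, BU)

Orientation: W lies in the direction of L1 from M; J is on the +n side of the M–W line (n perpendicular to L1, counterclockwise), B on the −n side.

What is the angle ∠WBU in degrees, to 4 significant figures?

6.843°

Tangency of A1 to both parallel lines with radius 5.7 puts J and B at M ± 5.7·n: J = (-1.494, 5.501), B = (1.494, -5.501). Equal radii place D and U the same way about W: D = W + 5.7·n = (44.34, 17.95), U = W − 5.7·n = (47.33, 6.953). Then cos ∠WBU = BW·BU / (|BW||BU|), giving 6.843°.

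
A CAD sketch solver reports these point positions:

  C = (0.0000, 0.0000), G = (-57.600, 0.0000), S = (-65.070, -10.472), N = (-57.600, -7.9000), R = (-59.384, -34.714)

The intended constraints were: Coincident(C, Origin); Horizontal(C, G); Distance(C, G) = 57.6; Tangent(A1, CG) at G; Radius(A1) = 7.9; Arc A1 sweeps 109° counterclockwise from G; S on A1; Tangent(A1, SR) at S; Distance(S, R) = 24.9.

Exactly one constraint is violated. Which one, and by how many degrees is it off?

Tangent(A1, SR) at S — off by 5.80°.

C = (0.00, 0.00) ✓; C.y = 0.00, G.y = 0.00 ✓; |CG| = 57.60 ✓; ∠(NG, GC) = 90.00° ✓; |NG| = 7.900 ✓; bearing(N→S) − bearing(N→G) = 109.0° ✓; |NS| = 7.900 ✓; ∠(NS, SR) = 95.80° ✗; |SR| = 24.90 ✓.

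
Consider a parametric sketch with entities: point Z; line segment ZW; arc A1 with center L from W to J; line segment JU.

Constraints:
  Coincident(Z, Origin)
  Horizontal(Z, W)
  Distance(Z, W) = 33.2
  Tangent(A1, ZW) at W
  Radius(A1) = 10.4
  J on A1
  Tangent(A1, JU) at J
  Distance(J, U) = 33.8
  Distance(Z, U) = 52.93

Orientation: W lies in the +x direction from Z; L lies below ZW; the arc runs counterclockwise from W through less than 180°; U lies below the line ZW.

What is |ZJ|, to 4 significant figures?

25.75

Z is at the origin; ZW is horizontal with |ZW| = 33.2 and W on the +x side, so W = (33.20, 0.000). Tangency of A1 to ZW means the radius LW is perpendicular to ZW, so L = W + (0, -10.4) = (33.20, -10.40). Since LJ ⟂ JU (tangency), |LU| = √(10.4² + 33.8²) = 35.36 regardless of where J sits on A1. So U lies on both circle(Z, 52.93) and circle(L, 35.36); the below-ZW intersection is U = (27.40, -45.29). J is the foot of the tangent from U: J = (22.89, -11.79).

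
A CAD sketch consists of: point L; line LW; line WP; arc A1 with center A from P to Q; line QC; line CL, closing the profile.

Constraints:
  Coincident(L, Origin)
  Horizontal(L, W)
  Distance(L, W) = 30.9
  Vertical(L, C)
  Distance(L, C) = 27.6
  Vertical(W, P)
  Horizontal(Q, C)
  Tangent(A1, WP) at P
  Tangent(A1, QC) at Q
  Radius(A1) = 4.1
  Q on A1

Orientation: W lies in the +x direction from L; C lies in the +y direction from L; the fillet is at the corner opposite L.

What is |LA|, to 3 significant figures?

35.6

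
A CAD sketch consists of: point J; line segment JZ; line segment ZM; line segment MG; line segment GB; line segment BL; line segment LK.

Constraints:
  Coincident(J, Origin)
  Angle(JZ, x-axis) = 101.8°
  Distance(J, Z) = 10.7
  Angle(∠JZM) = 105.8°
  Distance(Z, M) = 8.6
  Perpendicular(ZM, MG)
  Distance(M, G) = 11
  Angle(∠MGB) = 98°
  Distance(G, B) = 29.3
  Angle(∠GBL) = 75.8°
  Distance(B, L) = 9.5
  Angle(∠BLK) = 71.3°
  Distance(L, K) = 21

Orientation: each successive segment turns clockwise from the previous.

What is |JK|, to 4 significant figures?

4.908

J is at the origin; JZ runs at 101.8° with length 10.7, so Z = (-2.188, 10.47). ∠JZM = 105.8° gives ZM at 27.60° from the x-axis; with |ZM| = 8.6, M = (5.433, 14.46). The perpendicularity gives MG at right angles to ZM, so MG runs at -62.40°; with |MG| = 11.0, G = (10.53, 4.710). ∠MGB = 98.0° gives GB at -144.4° from the x-axis; with |GB| = 29.3, B = (-13.29, -12.35). ∠GBL = 75.8° gives BL at 111.4° from the x-axis; with |BL| = 9.5, L = (-16.76, -3.501). ∠BLK = 71.3° gives LK at 2.700° from the x-axis; with |LK| = 21.0, K = (4.216, -2.512). Then |JK| = |K − J| = 4.908.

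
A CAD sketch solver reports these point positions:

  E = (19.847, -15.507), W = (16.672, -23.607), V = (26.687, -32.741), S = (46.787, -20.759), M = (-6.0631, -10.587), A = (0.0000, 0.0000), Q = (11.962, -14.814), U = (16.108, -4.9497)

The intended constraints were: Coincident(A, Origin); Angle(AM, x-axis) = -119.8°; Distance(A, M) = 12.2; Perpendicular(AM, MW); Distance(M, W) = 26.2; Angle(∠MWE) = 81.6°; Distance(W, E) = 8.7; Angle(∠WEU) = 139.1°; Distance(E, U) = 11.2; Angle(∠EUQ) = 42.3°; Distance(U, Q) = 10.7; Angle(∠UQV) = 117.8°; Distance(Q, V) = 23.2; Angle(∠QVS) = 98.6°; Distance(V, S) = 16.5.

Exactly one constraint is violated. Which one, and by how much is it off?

Distance(V, S) = 16.5 — off by 6.90.

A = (0.00, 0.00) ✓; AM at -119.8° ✓; |AM| = 12.20 ✓; ∠(AM, MW) = 90.00° ✓; |MW| = 26.20 ✓; ∠MWE = 81.60° ✓; |WE| = 8.700 ✓; ∠WEU = 139.1° ✓; |EU| = 11.20 ✓; ∠EUQ = 42.30° ✓; |UQ| = 10.70 ✓; ∠UQV = 117.8° ✓; |QV| = 23.20 ✓; ∠QVS = 98.60° ✓; |VS| = 23.40 ✗.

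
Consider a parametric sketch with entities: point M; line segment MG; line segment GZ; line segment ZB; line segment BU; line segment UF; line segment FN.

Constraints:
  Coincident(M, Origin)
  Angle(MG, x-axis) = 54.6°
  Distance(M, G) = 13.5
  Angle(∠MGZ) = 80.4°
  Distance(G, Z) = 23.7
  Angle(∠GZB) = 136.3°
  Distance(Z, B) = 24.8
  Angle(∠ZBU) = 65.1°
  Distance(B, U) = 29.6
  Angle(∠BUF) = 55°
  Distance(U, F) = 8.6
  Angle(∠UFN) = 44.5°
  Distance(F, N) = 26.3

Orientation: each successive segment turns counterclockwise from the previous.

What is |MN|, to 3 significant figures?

39.7

∠BUF = 55.0° gives UF at 77.8° from the x-axis; with |UF| = 8.6, F = (-15.2, 0.384). ∠UFN = 44.5° gives FN at -147° from the x-axis; with |FN| = 26.3, N = (-37.2, -14.1). Then |MN| = |N − M| = 39.7.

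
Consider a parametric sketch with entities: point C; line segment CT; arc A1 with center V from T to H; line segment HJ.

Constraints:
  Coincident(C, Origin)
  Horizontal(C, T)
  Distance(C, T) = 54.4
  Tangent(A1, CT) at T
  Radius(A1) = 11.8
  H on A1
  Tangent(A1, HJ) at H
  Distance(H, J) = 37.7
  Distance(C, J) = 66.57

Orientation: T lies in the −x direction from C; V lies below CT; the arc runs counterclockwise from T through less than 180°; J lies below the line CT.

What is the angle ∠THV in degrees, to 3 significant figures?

28.7°

Checks: C.y = 0.00, T.y = 0.00 ✓; |VH| = 11.80 ✓; ∠(VH, HJ) = 90.00° ✓; |HJ| = 37.70 ✓; |CJ| = 66.57 ✓.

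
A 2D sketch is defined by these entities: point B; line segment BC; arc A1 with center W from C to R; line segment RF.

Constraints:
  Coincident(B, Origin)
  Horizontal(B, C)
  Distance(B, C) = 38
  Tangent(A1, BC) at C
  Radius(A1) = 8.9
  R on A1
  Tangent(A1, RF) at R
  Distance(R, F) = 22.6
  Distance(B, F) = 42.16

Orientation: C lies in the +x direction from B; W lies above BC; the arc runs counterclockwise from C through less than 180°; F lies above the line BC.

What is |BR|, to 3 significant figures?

46.8

B is at the origin; BC is horizontal with |BC| = 38.0 and C on the +x side, so C = (38.0, 0.00). A1 meets BC tangentially, so WC is at right angles to BC, so W = C + (0, 8.9) = (38.0, 8.90). Since WR ⟂ RF (tangency), |WF| = √(8.9² + 22.6²) = 24.3 regardless of where R sits on A1. So F lies on both circle(B, 42.16) and circle(W, 24.3); the above-BC intersection is F = (28.4, 31.2). R is the foot of the tangent from F: R = (44.3, 15.2).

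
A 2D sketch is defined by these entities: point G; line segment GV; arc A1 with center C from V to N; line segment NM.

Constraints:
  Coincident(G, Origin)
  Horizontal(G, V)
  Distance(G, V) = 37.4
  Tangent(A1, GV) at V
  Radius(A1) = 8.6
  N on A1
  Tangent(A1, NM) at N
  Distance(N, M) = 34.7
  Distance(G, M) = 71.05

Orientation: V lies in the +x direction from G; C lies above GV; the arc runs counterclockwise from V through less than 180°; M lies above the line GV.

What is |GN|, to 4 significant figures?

45.06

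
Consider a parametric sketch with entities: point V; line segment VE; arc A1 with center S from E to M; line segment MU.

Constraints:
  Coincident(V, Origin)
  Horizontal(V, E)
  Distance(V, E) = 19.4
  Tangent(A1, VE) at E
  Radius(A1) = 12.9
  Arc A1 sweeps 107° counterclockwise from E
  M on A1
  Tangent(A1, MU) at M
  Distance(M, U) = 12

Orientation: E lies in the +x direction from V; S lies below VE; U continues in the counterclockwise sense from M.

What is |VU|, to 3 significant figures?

30.1

V is at the origin; VE is horizontal with |VE| = 19.4 and E on the +x side, so E = (19.4, 0.00). A1 meets VE tangentially, so SE is at right angles to VE, so S = E + (0, -12.9) = (19.4, -12.9). On A1, E sits at bearing 90° from S; a 107° counterclockwise sweep puts M at bearing 197°, so M = S + 12.9·(cos 197°, sin 197°) = (7.06, -16.7). The tangent condition forces SM to be normal to MU, so MU runs along (−sin 197°, cos 197°); with |MU| = 12.0, U = (10.6, -28.1). Then |VU| = |U − V| = 30.1.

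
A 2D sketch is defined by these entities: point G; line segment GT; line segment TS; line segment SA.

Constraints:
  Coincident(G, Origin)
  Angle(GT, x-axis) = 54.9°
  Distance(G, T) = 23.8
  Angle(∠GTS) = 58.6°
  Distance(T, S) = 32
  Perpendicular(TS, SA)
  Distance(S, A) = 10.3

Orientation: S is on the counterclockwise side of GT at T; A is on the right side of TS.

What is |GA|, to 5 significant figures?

36.351

G is at the origin; GT runs at 54.9° with length 23.8, so T = 23.8·(cos 54.9°, sin 54.9°) = (13.685, 19.472). ∠GTS = 58.6°, so TS runs at 54.9° + (180° − 58.6°) = 176.30° from the x-axis; with |TS| = 32.0, S = T + 32.0·(cos 176.30°, sin 176.30°) = (-18.248, 21.537). TS ⟂ SA; with |SA| = 10.3 on the right of TS, A = S + 10.3·(0.064532, 0.99792) = (-17.583, 31.816). Then |GA| = |A − G| = 36.351.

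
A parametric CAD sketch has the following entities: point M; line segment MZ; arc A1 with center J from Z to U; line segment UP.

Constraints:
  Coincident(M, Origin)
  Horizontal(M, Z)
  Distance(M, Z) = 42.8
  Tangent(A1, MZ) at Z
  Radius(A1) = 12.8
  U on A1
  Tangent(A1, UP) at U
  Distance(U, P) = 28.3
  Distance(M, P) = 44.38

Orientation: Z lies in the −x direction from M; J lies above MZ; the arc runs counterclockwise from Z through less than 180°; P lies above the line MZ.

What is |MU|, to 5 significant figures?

31.905

Checks: |JU| = 12.80 ✓; ∠(JU, UP) = 90.00° ✓; |UP| = 28.30 ✓; |MP| = 44.38 ✓.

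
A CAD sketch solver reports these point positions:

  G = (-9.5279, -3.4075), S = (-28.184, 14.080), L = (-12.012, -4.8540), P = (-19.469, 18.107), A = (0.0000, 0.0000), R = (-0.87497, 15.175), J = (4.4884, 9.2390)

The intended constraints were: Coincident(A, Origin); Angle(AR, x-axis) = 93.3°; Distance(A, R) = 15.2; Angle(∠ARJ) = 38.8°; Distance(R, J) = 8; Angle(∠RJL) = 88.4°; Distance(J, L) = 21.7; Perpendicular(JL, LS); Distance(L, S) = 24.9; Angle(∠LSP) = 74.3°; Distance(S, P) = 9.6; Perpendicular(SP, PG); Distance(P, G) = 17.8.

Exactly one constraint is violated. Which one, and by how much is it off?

Distance(P, G) = 17.8 — off by 5.90.

A = (0.00, 0.00) ✓; AR at 93.30° ✓; |AR| = 15.20 ✓; ∠ARJ = 38.80° ✓; |RJ| = 8.000 ✓; ∠RJL = 88.40° ✓; |JL| = 21.70 ✓; ∠(JL, LS) = 90.00° ✓; |LS| = 24.90 ✓; ∠LSP = 74.30° ✓; |SP| = 9.600 ✓; ∠(SP, PG) = 90.00° ✓; |PG| = 23.70 ✗.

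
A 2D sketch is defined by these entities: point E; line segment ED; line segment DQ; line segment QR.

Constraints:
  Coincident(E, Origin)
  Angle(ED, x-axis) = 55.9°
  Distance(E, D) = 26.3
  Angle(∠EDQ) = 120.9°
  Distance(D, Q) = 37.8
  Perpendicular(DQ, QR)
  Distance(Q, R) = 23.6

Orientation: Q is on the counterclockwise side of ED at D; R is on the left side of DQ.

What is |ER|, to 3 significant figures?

51.3

∠EDQ = 120.9°, so DQ runs at 55.9° + (180° − 120.9°) = 115° from the x-axis; with |DQ| = 37.8, Q = D + 37.8·(cos 115°, sin 115°) = (-1.23, 56.0). DQ ⟂ QR; with |QR| = 23.6 on the left of DQ, R = Q + 23.6·(-0.906, -0.423) = (-22.6, 46.1). Then |ER| = |R − E| = 51.3.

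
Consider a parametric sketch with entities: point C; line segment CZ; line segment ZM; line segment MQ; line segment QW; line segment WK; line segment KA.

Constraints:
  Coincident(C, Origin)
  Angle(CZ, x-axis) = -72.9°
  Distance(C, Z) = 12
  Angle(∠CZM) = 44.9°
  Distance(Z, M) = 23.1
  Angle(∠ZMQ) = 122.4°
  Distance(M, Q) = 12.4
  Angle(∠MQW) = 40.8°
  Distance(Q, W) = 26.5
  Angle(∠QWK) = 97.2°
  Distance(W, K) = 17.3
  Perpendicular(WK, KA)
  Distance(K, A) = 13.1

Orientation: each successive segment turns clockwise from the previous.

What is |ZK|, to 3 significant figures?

16.0

∠MQW = 40.8° gives QW at -44.8° from the x-axis; with |QW| = 26.5, W = (0.985, -6.93). ∠QWK = 97.2° gives WK at -128° from the x-axis; with |WK| = 17.3, K = (-9.57, -20.6). Then |ZK| = |K − Z| = 16.0.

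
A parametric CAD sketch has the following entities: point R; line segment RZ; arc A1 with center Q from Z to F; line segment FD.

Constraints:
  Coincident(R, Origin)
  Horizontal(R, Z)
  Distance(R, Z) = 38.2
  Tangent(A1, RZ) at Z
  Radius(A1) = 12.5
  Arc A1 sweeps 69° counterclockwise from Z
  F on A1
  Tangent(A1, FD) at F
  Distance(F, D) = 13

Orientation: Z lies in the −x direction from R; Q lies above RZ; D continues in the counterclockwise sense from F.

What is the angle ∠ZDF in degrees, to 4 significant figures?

18.01°

On A1, Z sits at bearing -90° from Q; a 69° counterclockwise sweep puts F at bearing -21°, so F = Q + 12.5·(cos -21°, sin -21°) = (-26.53, 8.020). A1 meets FD tangentially, so QF is at right angles to FD, so FD runs along (−sin -21°, cos -21°); with |FD| = 13.0, D = (-21.87, 20.16). Then cos ∠ZDF = DZ·DF / (|DZ||DF|), giving 18.01°.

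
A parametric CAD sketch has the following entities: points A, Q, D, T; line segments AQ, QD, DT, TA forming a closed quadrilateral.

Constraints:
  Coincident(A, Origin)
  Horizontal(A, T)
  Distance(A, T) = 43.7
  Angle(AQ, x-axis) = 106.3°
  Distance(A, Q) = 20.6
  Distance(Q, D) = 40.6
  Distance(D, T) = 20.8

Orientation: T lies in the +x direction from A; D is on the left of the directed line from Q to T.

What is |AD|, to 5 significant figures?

39.561

Checks: |AT| = 43.70 ✓; |AQ| = 20.60 ✓; |QD| = 40.60 ✓; |DT| = 20.80 ✓.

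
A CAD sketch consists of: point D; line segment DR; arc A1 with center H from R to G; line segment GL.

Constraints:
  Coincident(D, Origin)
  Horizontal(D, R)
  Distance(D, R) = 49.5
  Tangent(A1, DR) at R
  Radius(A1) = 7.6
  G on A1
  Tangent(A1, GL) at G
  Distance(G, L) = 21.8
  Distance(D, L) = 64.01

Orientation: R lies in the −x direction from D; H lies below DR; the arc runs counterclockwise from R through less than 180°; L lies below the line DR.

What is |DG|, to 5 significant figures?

57.616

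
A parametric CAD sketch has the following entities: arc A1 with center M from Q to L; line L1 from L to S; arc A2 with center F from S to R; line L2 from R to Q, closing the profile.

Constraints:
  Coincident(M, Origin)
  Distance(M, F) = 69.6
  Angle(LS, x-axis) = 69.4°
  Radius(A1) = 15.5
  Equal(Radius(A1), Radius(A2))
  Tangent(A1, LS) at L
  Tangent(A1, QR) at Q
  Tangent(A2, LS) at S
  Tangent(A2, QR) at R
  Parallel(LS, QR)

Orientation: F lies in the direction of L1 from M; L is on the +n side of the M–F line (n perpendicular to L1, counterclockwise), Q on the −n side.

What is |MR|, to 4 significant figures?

71.31

Tangency of A1 to both parallel lines with radius 15.5 puts L and Q at M ± 15.5·n: L = (-14.51, 5.454), Q = (14.51, -5.454). Equal radii place S and R the same way about F: S = F + 15.5·n = (9.979, 70.60), R = F − 15.5·n = (39.00, 59.70). Then |MR| = |R − M| = 71.31.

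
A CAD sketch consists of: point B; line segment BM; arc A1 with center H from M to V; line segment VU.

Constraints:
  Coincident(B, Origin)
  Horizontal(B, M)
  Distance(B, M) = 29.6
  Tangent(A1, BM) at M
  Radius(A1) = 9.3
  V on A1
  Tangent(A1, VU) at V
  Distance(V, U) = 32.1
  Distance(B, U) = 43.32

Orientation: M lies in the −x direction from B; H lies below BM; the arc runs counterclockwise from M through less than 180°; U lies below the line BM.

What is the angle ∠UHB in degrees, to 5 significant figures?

84.385°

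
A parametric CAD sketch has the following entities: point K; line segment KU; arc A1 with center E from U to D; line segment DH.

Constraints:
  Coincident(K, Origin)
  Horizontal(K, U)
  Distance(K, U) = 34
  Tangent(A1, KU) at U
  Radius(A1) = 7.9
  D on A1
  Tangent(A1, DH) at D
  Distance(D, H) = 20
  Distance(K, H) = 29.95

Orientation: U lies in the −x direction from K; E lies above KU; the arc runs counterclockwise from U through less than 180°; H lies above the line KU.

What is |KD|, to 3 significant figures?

27.2

Checks: K.y = 0.00, U.y = 0.00 ✓; |KU| = 34.00 ✓; |ED| = 7.900 ✓; ∠(ED, DH) = 90.00° ✓; |DH| = 20.00 ✓; |KH| = 29.95 ✓.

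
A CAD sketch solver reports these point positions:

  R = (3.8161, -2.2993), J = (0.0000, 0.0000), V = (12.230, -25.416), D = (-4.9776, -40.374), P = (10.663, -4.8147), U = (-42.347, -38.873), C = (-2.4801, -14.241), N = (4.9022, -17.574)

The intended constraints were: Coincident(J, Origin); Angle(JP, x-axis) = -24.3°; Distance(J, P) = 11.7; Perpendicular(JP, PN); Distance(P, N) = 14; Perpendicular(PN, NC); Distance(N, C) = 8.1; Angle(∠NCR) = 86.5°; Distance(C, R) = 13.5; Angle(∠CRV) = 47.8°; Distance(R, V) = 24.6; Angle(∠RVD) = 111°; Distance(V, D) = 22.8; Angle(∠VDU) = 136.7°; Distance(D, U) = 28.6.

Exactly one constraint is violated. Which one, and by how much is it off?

Distance(D, U) = 28.6 — off by 8.80.

J = (0.00, 0.00) ✓; JP at -24.30° ✓; |JP| = 11.70 ✓; ∠(JP, PN) = 90.00° ✓; |PN| = 14.00 ✓; ∠(PN, NC) = 90.00° ✓; |NC| = 8.100 ✓; ∠NCR = 86.50° ✓; |CR| = 13.50 ✓; ∠CRV = 47.80° ✓; |RV| = 24.60 ✓; ∠RVD = 111.0° ✓; |VD| = 22.80 ✓; ∠VDU = 136.7° ✓; |DU| = 37.40 ✗.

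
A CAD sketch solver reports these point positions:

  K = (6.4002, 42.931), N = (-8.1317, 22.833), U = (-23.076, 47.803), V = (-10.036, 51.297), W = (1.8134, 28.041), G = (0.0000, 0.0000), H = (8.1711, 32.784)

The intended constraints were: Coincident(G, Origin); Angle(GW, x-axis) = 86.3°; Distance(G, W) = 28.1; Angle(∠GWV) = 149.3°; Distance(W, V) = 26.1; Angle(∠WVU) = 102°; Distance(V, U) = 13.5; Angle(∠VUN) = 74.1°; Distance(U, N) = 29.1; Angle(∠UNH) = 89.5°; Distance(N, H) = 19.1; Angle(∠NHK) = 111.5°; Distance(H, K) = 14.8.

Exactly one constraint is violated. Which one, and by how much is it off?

Distance(H, K) = 14.8 — off by 4.50.

G = (0.00, 0.00) ✓; GW at 86.30° ✓; |GW| = 28.10 ✓; ∠GWV = 149.3° ✓; |WV| = 26.10 ✓; ∠WVU = 102.0° ✓; |VU| = 13.50 ✓; ∠VUN = 74.10° ✓; |UN| = 29.10 ✓; ∠UNH = 89.50° ✓; |NH| = 19.10 ✓; ∠NHK = 111.5° ✓; |HK| = 10.30 ✗.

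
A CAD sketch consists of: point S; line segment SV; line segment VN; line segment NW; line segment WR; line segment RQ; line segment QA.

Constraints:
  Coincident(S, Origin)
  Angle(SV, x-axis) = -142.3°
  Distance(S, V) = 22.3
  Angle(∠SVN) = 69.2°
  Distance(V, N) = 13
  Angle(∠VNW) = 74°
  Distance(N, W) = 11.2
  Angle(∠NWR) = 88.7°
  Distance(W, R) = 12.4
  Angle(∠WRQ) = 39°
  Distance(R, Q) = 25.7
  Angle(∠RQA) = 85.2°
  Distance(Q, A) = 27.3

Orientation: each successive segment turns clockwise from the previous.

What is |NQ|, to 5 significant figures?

9.2748

S is at the origin; SV runs at -142.3° with length 22.3, so V = (-17.644, -13.637). ∠SVN = 69.2° gives VN at 106.90° from the x-axis; with |VN| = 13.0, N = (-21.423, -1.1985). ∠VNW = 74.0° gives NW at 0.90000° from the x-axis; with |NW| = 11.2, W = (-10.225, -1.0226). ∠NWR = 88.7° gives WR at -90.400° from the x-axis; with |WR| = 12.4, R = (-10.311, -13.422). ∠WRQ = 39.0° gives RQ at 128.60° from the x-axis; with |RQ| = 25.7, Q = (-26.345, 6.6628). Then |NQ| = |Q − N| = 9.2748.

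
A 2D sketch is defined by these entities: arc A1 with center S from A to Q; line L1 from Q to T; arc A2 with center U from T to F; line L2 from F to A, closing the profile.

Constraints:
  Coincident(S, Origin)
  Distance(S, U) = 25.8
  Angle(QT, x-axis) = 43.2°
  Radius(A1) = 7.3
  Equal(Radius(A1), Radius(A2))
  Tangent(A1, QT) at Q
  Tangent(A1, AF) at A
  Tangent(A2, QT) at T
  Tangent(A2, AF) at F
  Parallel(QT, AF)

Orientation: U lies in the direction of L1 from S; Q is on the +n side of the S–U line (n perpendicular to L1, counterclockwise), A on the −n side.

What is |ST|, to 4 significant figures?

26.81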